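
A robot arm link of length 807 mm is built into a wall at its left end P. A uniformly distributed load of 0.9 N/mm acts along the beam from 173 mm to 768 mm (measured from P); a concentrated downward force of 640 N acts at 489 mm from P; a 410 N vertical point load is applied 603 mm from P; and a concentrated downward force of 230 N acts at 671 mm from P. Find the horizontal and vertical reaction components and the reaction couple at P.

P_x = 0, P_y = 1816 N, M_P = 966500 N·mm

Resultant of the distributed load: 0.9 × 595 = 535.5 N at 470.5 mm from P.
ΣF_x = 0: P_x = 0.
ΣF_y = 0: P_y − 0.9·595 − 640 − 410 − 230 = 0 → P_y = 1816 N.
ΣM about P: M_P − (0.9·595)·470.5 − 640·489 − 410·603 − 230·671 = 0 → M_P = 966500 N·mm.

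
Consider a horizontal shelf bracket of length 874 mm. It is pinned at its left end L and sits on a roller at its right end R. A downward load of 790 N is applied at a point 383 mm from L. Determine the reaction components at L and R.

Moments about L: R_y·874 − 790·383 = 0 → R_y = 302570/874 = 346.19 ≈ 346.2 N.
ΣF_y = 0: L_y + 346.19 − 790 = 0 → L_y = 443.8 N.
ΣF_x = 0: no horizontal applied forces, so L_x = 0.

L_x = 0, L_y = 443.8 N, R_y = 346.2 N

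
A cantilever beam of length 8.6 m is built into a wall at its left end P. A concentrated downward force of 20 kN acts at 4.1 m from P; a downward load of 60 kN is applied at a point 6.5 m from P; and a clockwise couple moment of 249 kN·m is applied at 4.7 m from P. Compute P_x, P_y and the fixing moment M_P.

ΣF_x = 0: P_x = 0.
ΣF_y = 0: P_y − 20 − 60 = 0 → P_y = 80.00 kN.
ΣM about P: M_P − 20·4.1 − 60·6.5 − 249 = 0 → M_P = 721.0 kN·m.

P_x = 0, P_y = 80.00 kN, M_P = 721.0 kN·m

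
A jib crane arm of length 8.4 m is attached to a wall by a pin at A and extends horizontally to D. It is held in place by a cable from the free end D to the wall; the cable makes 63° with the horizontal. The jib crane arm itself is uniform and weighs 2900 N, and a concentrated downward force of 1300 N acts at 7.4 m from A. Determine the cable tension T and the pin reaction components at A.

T = 2913 N, A_x = 1322 N, A_y = 1605 N

ΣM about A: T·sin63°·8.4 − 2900·4.2 − 1300·7.4 = 0 → T = 21800/(8.4·0.891007) = 2912.7 ≈ 2913 N.
ΣF_x = 0: A_x − T·cos63° = 0 → A_x = 2912.7 × 0.45399 = 1322 N.
ΣF_y = 0: A_y + T·sin63° − 2900 − 1300 = 0 → A_y = 4200 − 2912.7 × 0.891007 = 1605 N.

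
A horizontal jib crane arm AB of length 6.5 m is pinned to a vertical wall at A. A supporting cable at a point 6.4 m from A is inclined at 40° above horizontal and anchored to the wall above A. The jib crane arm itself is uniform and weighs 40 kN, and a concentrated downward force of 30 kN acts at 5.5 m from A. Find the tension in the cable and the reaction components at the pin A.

T = 71.71 kN, A_x = 54.93 kN, A_y = 23.91 kN

ΣM about A: T·sin40°·6.4 − 40·3.25 − 30·5.5 = 0 → T = 295/(6.4·0.642788) = 71.7091 ≈ 71.71 kN.
ΣF_x = 0: A_x − T·cos40° = 0 → A_x = 71.7091 × 0.766044 = 54.93 kN.
ΣF_y = 0: A_y + T·sin40° − 40 − 30 = 0 → A_y = 70 − 71.7091 × 0.642788 = 23.91 kN.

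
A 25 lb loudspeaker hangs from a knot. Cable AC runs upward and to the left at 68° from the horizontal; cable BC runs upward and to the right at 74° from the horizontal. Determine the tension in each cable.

T_AC = 11.19 lb, T_BC = 15.21 lb

ΣF_x = 0: −T_AC·cos68° + T_BC·cos74° = 0 → T_BC = 1.35906·T_AC.
ΣF_y = 0: T_AC·sin68° + T_BC·sin74° = 25.
Substitute: T_AC·(0.927184 + 1.35906·0.961262) = 25 → T_AC = 11.1927 ≈ 11.19 lb.
Then T_BC = 1.35906 × 11.1927 = 15.21 lb.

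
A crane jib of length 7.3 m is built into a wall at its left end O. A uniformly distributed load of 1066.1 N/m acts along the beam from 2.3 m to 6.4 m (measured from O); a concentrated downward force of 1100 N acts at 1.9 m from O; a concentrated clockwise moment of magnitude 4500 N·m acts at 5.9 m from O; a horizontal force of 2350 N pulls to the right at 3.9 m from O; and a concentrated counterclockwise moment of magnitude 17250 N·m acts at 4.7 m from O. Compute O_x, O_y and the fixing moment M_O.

Resultant of the distributed load: 1066.1 × 4.1 = 4371.01 N at 4.35 m from O.
ΣF_x = 0: O_x + 2350 = 0 → O_x = -2350 N.
ΣF_y = 0: O_y − 1066.1·4.1 − 1100 = 0 → O_y = 5471 N.
ΣM about O: M_O − (1066.1·4.1)·4.35 − 1100·1.9 − 4500 + 17250 = 0 → M_O = 8354 N·m.

O_x = -2350 N, O_y = 5471 N, M_O = 8354 N·m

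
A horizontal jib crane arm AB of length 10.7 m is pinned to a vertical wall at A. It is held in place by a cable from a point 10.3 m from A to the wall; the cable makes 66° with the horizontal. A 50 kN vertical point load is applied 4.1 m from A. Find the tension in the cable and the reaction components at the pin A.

T = 21.79 kN, A_x = 8.861 kN, A_y = 30.10 kN

ΣM about A: T·sin66°·10.3 − 50·4.1 = 0 → T = 205/(10.3·0.913545) = 21.7865 ≈ 21.79 kN.
ΣF_x = 0: A_x − T·cos66° = 0 → A_x = 21.7865 × 0.406737 = 8.861 kN.
ΣF_y = 0: A_y + T·sin66° − 50 = 0 → A_y = 50 − 21.7865 × 0.913545 = 30.10 kN.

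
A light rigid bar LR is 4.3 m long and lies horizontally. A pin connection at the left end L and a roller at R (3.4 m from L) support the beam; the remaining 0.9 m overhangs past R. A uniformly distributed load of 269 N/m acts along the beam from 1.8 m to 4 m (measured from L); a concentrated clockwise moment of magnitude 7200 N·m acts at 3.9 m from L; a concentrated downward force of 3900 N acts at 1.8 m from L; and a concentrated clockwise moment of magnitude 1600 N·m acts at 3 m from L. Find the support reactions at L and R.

L_x = 0, L_y = -665.9 N, R_y = 5158 N

Resultant of the distributed load: 269 × 2.2 = 591.8 N at 2.9 m from L.
Moments about L: R_y·3.4 − (269·2.2)·2.9 − 7200 − 3900·1.8 − 1600 = 0 → R_y = 17536.22/3.4 = 5157.71 ≈ 5158 N.
ΣF_y = 0: L_y + 5157.71 − 269·2.2 − 3900 = 0 → L_y = -665.9 N.
ΣF_x = 0: no horizontal applied forces, so L_x = 0.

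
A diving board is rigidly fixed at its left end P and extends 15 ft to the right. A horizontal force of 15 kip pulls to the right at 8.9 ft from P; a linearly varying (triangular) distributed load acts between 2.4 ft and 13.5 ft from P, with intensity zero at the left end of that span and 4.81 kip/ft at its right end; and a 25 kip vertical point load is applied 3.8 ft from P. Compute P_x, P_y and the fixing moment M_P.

P_x = -15.00 kip, P_y = 51.70 kip, M_P = 356.6 kip·ft

Resultant of the triangular load: ½ × 4.81 × 11.1 = 26.6955 kip, acting at 9.8 ft from P (one-third of the span from the peak).
ΣF_x = 0: P_x + 15 = 0 → P_x = -15.00 kip.
ΣF_y = 0: P_y − ½·4.81·11.1 − 25 = 0 → P_y = 51.70 kip.
ΣM about P: M_P − (½·4.81·11.1)·9.8 − 25·3.8 = 0 → M_P = 356.6 kip·ft.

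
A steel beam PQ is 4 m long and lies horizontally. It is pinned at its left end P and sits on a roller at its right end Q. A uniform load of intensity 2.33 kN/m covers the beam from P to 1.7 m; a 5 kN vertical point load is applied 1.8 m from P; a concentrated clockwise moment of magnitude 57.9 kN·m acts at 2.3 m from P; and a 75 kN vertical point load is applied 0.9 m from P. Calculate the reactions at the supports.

Resultant of the distributed load: 2.33 × 1.7 = 3.961 kN at 0.85 m from P.
ΣM about P: Q_y·4 − (2.33·1.7)·0.85 − 5·1.8 − 57.9 − 75·0.9 = 0 → Q_y = 137.76685/4 = 34.4417 ≈ 34.44 kN.
ΣF_y = 0: P_y + 34.4417 − 2.33·1.7 − 5 − 75 = 0 → P_y = 49.52 kN.
ΣF_x = 0: no horizontal applied forces, so P_x = 0.

P_x = 0, P_y = 49.52 kN, Q_y = 34.44 kN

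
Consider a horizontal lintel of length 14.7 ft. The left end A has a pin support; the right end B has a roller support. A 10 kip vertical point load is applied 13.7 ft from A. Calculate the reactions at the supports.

A_x = 0, A_y = 0.6803 kip, B_y = 9.320 kip

Taking moments about A: B_y·14.7 − 10·13.7 = 0 → B_y = 137/14.7 = 9.31973 ≈ 9.320 kip.
ΣF_y = 0: A_y + 9.31973 − 10 = 0 → A_y = 0.6803 kip.
ΣF_x = 0: no horizontal applied forces, so A_x = 0.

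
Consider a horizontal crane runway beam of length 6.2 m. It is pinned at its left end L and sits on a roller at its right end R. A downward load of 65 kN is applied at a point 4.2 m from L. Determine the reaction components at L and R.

L_x = 0, L_y = 20.97 kN, R_y = 44.03 kN

Moments about L: R_y·6.2 − 65·4.2 = 0 → R_y = 273/6.2 = 44.0323 ≈ 44.03 kN.
ΣF_y = 0: L_y + 44.0323 − 65 = 0 → L_y = 20.97 kN.
ΣF_x = 0: no horizontal applied forces, so L_x = 0.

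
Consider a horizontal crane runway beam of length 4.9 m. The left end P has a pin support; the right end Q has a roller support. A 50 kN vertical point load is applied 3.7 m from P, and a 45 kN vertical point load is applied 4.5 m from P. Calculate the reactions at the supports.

ΣM about P: Q_y·4.9 − 50·3.7 − 45·4.5 = 0 → Q_y = 387.5/4.9 = 79.0816 ≈ 79.08 kN.
ΣF_y = 0: P_y + 79.0816 − 50 − 45 = 0 → P_y = 15.92 kN.
ΣF_x = 0: no horizontal applied forces, so P_x = 0.

P_x = 0, P_y = 15.92 kN, Q_y = 79.08 kN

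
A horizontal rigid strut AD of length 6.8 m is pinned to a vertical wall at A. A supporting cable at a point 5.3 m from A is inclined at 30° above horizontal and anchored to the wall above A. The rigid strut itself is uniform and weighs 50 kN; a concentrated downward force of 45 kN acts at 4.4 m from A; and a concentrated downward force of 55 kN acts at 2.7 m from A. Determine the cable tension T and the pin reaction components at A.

ΣM about A: T·sin30°·5.3 − 50·3.4 − 45·4.4 − 55·2.7 = 0 → T = 516.5/(5.3·0.5) = 194.906 ≈ 194.9 kN.
ΣF_x = 0: A_x − T·cos30° = 0 → A_x = 194.906 × 0.866025 = 168.8 kN.
ΣF_y = 0: A_y + T·sin30° − 50 − 45 − 55 = 0 → A_y = 150 − 194.906 × 0.5 = 52.55 kN.

T = 194.9 kN, A_x = 168.8 kN, A_y = 52.55 kN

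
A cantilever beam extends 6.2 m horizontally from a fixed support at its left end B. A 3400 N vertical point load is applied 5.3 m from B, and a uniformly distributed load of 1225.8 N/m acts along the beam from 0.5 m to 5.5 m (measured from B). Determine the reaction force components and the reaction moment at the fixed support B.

Resultant of the distributed load: 1225.8 × 5 = 6129 N at 3 m from B.
ΣF_x = 0: B_x = 0.
ΣF_y = 0: B_y − 3400 − 1225.8·5 = 0 → B_y = 9529 N.
ΣM about B: M_B − 3400·5.3 − (1225.8·5)·3 = 0 → M_B = 36410 N·m.

B_x = 0, B_y = 9529 N, M_B = 36410 N·m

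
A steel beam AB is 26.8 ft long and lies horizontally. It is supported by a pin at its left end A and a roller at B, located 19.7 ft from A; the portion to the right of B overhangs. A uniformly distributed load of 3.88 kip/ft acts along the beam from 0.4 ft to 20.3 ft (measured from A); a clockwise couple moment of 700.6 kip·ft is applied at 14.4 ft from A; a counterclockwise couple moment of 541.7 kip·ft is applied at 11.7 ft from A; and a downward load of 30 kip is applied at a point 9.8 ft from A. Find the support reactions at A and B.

A_x = 0, A_y = 43.66 kip, B_y = 63.56 kip

Resultant of the distributed load: 3.88 × 19.9 = 77.212 kip at 10.35 ft from A.
Moments about A: B_y·19.7 − (3.88·19.9)·10.35 − 700.6 + 541.7 − 30·9.8 = 0 → B_y = 1252.0442/19.7 = 63.5555 ≈ 63.56 kip.
ΣF_y = 0: A_y + 63.5555 − 3.88·19.9 − 30 = 0 → A_y = 43.66 kip.
ΣF_x = 0: no horizontal applied forces, so A_x = 0.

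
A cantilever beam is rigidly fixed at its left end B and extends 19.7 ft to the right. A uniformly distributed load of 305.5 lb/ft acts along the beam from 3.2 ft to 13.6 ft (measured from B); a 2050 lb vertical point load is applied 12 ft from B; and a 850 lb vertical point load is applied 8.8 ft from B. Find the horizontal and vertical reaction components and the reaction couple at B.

B_x = 0, B_y = 6077 lb, M_B = 58770 lb·ft

Resultant of the distributed load: 305.5 × 10.4 = 3177.2 lb at 8.4 ft from B.
ΣF_x = 0: B_x = 0.
ΣF_y = 0: B_y − 305.5·10.4 − 2050 − 850 = 0 → B_y = 6077 lb.
ΣM about B: M_B − (305.5·10.4)·8.4 − 2050·12 − 850·8.8 = 0 → M_B = 58770 lb·ft.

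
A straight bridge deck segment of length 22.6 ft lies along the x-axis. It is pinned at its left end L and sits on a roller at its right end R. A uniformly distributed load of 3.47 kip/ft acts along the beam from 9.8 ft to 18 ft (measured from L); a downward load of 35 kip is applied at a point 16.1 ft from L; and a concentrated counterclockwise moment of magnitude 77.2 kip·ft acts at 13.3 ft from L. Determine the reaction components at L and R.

Resultant of the distributed load: 3.47 × 8.2 = 28.454 kip at 13.9 ft from L.
Taking moments about L: R_y·22.6 − (3.47·8.2)·13.9 − 35·16.1 + 77.2 = 0 → R_y = 881.8106/22.6 = 39.0182 ≈ 39.02 kip.
ΣF_y = 0: L_y + 39.0182 − 3.47·8.2 − 35 = 0 → L_y = 24.44 kip.
ΣF_x = 0: no horizontal applied forces, so L_x = 0.

L_x = 0, L_y = 24.44 kip, R_y = 39.02 kip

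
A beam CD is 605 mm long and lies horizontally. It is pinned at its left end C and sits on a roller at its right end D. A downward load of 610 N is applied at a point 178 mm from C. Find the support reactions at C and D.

Taking moments about C: D_y·605 − 610·178 = 0 → D_y = 108580/605 = 179.471 ≈ 179.5 N.
ΣF_y = 0: C_y + 179.471 − 610 = 0 → C_y = 430.5 N.
ΣF_x = 0: no horizontal applied forces, so C_x = 0.

C_x = 0, C_y = 430.5 N, D_y = 179.5 N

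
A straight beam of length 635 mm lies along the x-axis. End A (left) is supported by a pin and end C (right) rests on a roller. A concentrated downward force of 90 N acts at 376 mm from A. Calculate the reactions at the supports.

A_x = 0, A_y = 36.71 N, C_y = 53.29 N

Moments about A: C_y·635 − 90·376 = 0 → C_y = 33840/635 = 53.2913 ≈ 53.29 N.
ΣF_y = 0: A_y + 53.2913 − 90 = 0 → A_y = 36.71 N.
ΣF_x = 0: no horizontal applied forces, so A_x = 0.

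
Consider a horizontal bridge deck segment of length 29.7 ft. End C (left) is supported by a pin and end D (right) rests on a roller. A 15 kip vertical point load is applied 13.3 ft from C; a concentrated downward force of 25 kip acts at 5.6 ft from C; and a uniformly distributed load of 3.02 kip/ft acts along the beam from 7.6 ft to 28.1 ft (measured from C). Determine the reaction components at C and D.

C_x = 0, C_y = 53.27 kip, D_y = 48.64 kip

Resultant of the distributed load: 3.02 × 20.5 = 61.91 kip at 17.85 ft from C.
ΣM about C: D_y·29.7 − 15·13.3 − 25·5.6 − (3.02·20.5)·17.85 = 0 → D_y = 1444.5935/29.7 = 48.6395 ≈ 48.64 kip.
ΣF_y = 0: C_y + 48.6395 − 15 − 25 − 3.02·20.5 = 0 → C_y = 53.27 kip.
ΣF_x = 0: no horizontal applied forces, so C_x = 0.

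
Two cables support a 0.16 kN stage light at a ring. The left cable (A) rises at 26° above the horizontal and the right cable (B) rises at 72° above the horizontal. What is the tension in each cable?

ΣF_x = 0: −T_A·cos26° + T_B·cos72° = 0 → T_B = 2.90856·T_A.
ΣF_y = 0: T_A·sin26° + T_B·sin72° = 0.16.
Substitute: T_A·(0.438371 + 2.90856·0.951057) = 0.16 → T_A = 0.0499286 ≈ 0.04993 kN.
Then T_B = 2.90856 × 0.0499286 = 0.1452 kN.

T_A = 0.04993 kN, T_B = 0.1452 kN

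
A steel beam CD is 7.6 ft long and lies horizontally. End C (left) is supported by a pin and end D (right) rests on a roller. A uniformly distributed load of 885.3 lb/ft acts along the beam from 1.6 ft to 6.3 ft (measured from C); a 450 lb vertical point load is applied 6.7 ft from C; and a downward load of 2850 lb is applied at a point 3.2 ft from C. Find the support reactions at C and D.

C_x = 0, C_y = 3702 lb, D_y = 3759 lb

Resultant of the distributed load: 885.3 × 4.7 = 4160.91 lb at 3.95 ft from C.
Moments about C: D_y·7.6 − (885.3·4.7)·3.95 − 450·6.7 − 2850·3.2 = 0 → D_y = 28570.5945/7.6 = 3759.29 ≈ 3759 lb.
ΣF_y = 0: C_y + 3759.29 − 885.3·4.7 − 450 − 2850 = 0 → C_y = 3702 lb.
ΣF_x = 0: no horizontal applied forces, so C_x = 0.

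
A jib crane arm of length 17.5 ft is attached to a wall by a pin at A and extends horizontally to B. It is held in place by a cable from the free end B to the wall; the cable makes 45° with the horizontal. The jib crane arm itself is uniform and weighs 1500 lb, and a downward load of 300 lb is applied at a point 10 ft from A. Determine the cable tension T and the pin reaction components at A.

ΣM about A: T·sin45°·17.5 − 1500·8.75 − 300·10 = 0 → T = 16125/(17.5·0.707107) = 1303.1 ≈ 1303 lb.
ΣF_x = 0: A_x − T·cos45° = 0 → A_x = 1303.1 × 0.707107 = 921.4 lb.
ΣF_y = 0: A_y + T·sin45° − 1500 − 300 = 0 → A_y = 1800 − 1303.1 × 0.707107 = 878.6 lb.

T = 1303 lb, A_x = 921.4 lb, A_y = 878.6 lb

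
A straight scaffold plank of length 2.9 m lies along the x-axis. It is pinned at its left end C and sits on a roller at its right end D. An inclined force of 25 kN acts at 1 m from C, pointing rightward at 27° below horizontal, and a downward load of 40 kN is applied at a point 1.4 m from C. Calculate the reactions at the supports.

C_x = -22.28 kN, C_y = 28.13 kN, D_y = 23.22 kN

Taking moments about C: D_y·2.9 − 25·sin27°·1 − 40·1.4 = 0 → D_y = 67.3498/2.9 = 23.2241 ≈ 23.22 kN.
ΣF_y = 0: C_y + 23.2241 − 25·sin27° − 40 = 0 → C_y = 28.13 kN.
ΣF_x = 0: C_x + 25·cos27° = 0 → C_x = -22.28 kN.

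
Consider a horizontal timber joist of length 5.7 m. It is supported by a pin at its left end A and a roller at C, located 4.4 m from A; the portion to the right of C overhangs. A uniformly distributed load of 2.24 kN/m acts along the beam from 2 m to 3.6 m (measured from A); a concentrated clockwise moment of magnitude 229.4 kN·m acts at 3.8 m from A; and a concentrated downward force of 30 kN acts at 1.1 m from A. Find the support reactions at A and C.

Resultant of the distributed load: 2.24 × 1.6 = 3.584 kN at 2.8 m from A.
ΣM about A: C_y·4.4 − (2.24·1.6)·2.8 − 229.4 − 30·1.1 = 0 → C_y = 272.4352/4.4 = 61.9171 ≈ 61.92 kN.
ΣF_y = 0: A_y + 61.9171 − 2.24·1.6 − 30 = 0 → A_y = -28.33 kN.
ΣF_x = 0: no horizontal applied forces, so A_x = 0.

A_x = 0, A_y = -28.33 kN, C_y = 61.92 kN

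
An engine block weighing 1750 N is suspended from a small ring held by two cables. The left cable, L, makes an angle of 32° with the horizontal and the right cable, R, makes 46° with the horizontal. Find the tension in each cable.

T_L = 1243 N, T_R = 1517 N

ΣF_x = 0: −T_L·cos32° + T_R·cos46° = 0 → T_R = 1.22081·T_L.
ΣF_y = 0: T_L·sin32° + T_R·sin46° = 1750.
Substitute: T_L·(0.529919 + 1.22081·0.71934) = 1750 → T_L = 1242.81 ≈ 1243 N.
Then T_R = 1.22081 × 1242.81 = 1517 N.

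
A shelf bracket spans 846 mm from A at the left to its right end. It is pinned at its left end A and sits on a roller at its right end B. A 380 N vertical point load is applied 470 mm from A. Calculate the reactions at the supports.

A_x = 0, A_y = 168.9 N, B_y = 211.1 N

Moments about A: B_y·846 − 380·470 = 0 → B_y = 178600/846 = 211.111 ≈ 211.1 N.
ΣF_y = 0: A_y + 211.111 − 380 = 0 → A_y = 168.9 N.
ΣF_x = 0: no horizontal applied forces, so A_x = 0.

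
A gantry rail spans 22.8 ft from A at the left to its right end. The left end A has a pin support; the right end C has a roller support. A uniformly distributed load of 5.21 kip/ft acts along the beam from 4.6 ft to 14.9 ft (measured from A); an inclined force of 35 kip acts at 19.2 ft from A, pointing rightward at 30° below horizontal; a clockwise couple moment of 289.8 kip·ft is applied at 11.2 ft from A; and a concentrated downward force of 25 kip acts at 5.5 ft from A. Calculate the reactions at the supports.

Resultant of the distributed load: 5.21 × 10.3 = 53.663 kip at 9.75 ft from A.
ΣM about A: C_y·22.8 − (5.21·10.3)·9.75 − 35·sin30°·19.2 − 289.8 − 25·5.5 = 0 → C_y = 1286.51425/22.8 = 56.4261 ≈ 56.43 kip.
ΣF_y = 0: A_y + 56.4261 − 5.21·10.3 − 35·sin30° − 25 = 0 → A_y = 39.74 kip.
ΣF_x = 0: A_x + 35·cos30° = 0 → A_x = -30.31 kip.

A_x = -30.31 kip, A_y = 39.74 kip, C_y = 56.43 kip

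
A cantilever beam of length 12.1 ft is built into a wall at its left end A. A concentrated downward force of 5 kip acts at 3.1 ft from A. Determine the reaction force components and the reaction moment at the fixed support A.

A_x = 0, A_y = 5.000 kip, M_A = 15.50 kip·ft

ΣF_x = 0: A_x = 0.
ΣF_y = 0: A_y − 5 = 0 → A_y = 5.000 kip.
ΣM about A: M_A − 5·3.1 = 0 → M_A = 15.50 kip·ft.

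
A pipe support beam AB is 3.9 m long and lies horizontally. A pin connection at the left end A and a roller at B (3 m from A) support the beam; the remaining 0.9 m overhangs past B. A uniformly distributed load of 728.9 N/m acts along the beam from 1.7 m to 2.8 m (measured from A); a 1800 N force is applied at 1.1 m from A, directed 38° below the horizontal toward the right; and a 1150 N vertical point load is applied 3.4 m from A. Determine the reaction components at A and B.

A_x = -1418 N, A_y = 749.0 N, B_y = 2311 N

Resultant of the distributed load: 728.9 × 1.1 = 801.79 N at 2.25 m from A.
Taking moments about A: B_y·3 − (728.9·1.1)·2.25 − 1800·sin38°·1.1 − 1150·3.4 = 0 → B_y = 6933.04/3 = 2311.01 ≈ 2311 N.
ΣF_y = 0: A_y + 2311.01 − 728.9·1.1 − 1800·sin38° − 1150 = 0 → A_y = 749.0 N.
ΣF_x = 0: A_x + 1800·cos38° = 0 → A_x = -1418 N.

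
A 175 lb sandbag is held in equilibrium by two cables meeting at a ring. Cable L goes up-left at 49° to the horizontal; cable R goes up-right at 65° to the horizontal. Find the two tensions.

ΣF_x = 0: −T_L·cos49° + T_R·cos65° = 0 → T_R = 1.55237·T_L.
ΣF_y = 0: T_L·sin49° + T_R·sin65° = 175.
Substitute: T_L·(0.75471 + 1.55237·0.906308) = 175 → T_L = 80.9572 ≈ 80.96 lb.
Then T_R = 1.55237 × 80.9572 = 125.7 lb.

T_L = 80.96 lb, T_R = 125.7 lb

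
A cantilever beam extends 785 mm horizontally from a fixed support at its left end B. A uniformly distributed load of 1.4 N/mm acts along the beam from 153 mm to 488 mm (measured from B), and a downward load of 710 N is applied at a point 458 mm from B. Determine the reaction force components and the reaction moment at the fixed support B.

B_x = 0, B_y = 1179 N, M_B = 475500 N·mm

Resultant of the distributed load: 1.4 × 335 = 469 N at 320.5 mm from B.
ΣF_x = 0: B_x = 0.
ΣF_y = 0: B_y − 1.4·335 − 710 = 0 → B_y = 1179 N.
ΣM about B: M_B − (1.4·335)·320.5 − 710·458 = 0 → M_B = 475500 N·mm.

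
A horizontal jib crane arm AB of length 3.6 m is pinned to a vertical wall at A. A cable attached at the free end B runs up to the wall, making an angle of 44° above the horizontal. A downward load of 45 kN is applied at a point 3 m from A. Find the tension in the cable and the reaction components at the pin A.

T = 53.98 kN, A_x = 38.83 kN, A_y = 7.500 kN

ΣM about A: T·sin44°·3.6 − 45·3 = 0 → T = 135/(3.6·0.694658) = 53.9834 ≈ 53.98 kN.
ΣF_x = 0: A_x − T·cos44° = 0 → A_x = 53.9834 × 0.71934 = 38.83 kN.
ΣF_y = 0: A_y + T·sin44° − 45 = 0 → A_y = 45 − 53.9834 × 0.694658 = 7.500 kN.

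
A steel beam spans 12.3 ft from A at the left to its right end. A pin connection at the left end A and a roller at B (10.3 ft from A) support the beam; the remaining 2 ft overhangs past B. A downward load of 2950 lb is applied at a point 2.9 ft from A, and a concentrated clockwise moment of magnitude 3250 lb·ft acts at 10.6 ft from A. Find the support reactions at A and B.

Moments about A: B_y·10.3 − 2950·2.9 − 3250 = 0 → B_y = 11805/10.3 = 1146.12 ≈ 1146 lb.
ΣF_y = 0: A_y + 1146.12 − 2950 = 0 → A_y = 1804 lb.
ΣF_x = 0: no horizontal applied forces, so A_x = 0.

A_x = 0, A_y = 1804 lb, B_y = 1146 lb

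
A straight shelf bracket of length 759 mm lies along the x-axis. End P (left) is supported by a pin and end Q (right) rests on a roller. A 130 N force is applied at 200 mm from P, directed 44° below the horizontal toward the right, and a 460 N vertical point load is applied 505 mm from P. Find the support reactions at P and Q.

ΣM about P: Q_y·759 − 130·sin44°·200 − 460·505 = 0 → Q_y = 250361/759 = 329.856 ≈ 329.9 N.
ΣF_y = 0: P_y + 329.856 − 130·sin44° − 460 = 0 → P_y = 220.4 N.
ΣF_x = 0: P_x + 130·cos44° = 0 → P_x = -93.51 N.

P_x = -93.51 N, P_y = 220.4 N, Q_y = 329.9 N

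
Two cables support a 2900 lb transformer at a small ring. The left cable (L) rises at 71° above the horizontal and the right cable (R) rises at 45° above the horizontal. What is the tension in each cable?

ΣF_x = 0: −T_L·cos71° + T_R·cos45° = 0 → T_R = 0.460423·T_L.
ΣF_y = 0: T_L·sin71° + T_R·sin45° = 2900.
Substitute: T_L·(0.945519 + 0.460423·0.707107) = 2900 → T_L = 2281.51 ≈ 2282 lb.
Then T_R = 0.460423 × 2281.51 = 1050 lb.

T_L = 2282 lb, T_R = 1050 lb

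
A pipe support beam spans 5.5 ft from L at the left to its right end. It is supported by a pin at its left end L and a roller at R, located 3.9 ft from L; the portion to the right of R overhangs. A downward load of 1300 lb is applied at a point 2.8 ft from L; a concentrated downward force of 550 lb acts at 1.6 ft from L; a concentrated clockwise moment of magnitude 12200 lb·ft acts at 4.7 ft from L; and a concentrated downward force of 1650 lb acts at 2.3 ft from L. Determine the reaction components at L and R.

ΣM about L: R_y·3.9 − 1300·2.8 − 550·1.6 − 12200 − 1650·2.3 = 0 → R_y = 20515/3.9 = 5260.26 ≈ 5260 lb.
ΣF_y = 0: L_y + 5260.26 − 1300 − 550 − 1650 = 0 → L_y = -1760 lb.
ΣF_x = 0: no horizontal applied forces, so L_x = 0.

L_x = 0, L_y = -1760 lb, R_y = 5260 lb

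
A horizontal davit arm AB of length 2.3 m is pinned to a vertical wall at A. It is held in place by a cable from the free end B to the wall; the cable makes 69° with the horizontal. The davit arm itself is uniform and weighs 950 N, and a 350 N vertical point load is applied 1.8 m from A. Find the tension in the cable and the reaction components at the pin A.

ΣM about A: T·sin69°·2.3 − 950·1.15 − 350·1.8 = 0 → T = 1722.5/(2.3·0.93358) = 802.195 ≈ 802.2 N.
ΣF_x = 0: A_x − T·cos69° = 0 → A_x = 802.195 × 0.358368 = 287.5 N.
ΣF_y = 0: A_y + T·sin69° − 950 − 350 = 0 → A_y = 1300 − 802.195 × 0.93358 = 551.1 N.

T = 802.2 N, A_x = 287.5 N, A_y = 551.1 N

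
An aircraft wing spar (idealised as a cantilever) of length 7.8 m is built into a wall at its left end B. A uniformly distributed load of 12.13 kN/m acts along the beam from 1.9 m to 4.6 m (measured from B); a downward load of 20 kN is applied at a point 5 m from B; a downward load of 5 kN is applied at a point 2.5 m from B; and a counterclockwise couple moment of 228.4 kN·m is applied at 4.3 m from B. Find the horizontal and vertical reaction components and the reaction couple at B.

Resultant of the distributed load: 12.13 × 2.7 = 32.751 kN at 3.25 m from B.
ΣF_x = 0: B_x = 0.
ΣF_y = 0: B_y − 12.13·2.7 − 20 − 5 = 0 → B_y = 57.75 kN.
ΣM about B: M_B − (12.13·2.7)·3.25 − 20·5 − 5·2.5 + 228.4 = 0 → M_B = -9.459 kN·m.

B_x = 0, B_y = 57.75 kN, M_B = -9.459 kN·m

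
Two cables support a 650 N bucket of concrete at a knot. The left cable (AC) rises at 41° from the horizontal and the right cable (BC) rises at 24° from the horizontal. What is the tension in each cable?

T_AC = 655.2 N, T_BC = 541.3 N

ΣF_x = 0: −T_AC·cos41° + T_BC·cos24° = 0 → T_BC = 0.826132·T_AC.
ΣF_y = 0: T_AC·sin41° + T_BC·sin24° = 650.
Substitute: T_AC·(0.656059 + 0.826132·0.406737) = 650 → T_AC = 655.191 ≈ 655.2 N.
Then T_BC = 0.826132 × 655.191 = 541.3 N.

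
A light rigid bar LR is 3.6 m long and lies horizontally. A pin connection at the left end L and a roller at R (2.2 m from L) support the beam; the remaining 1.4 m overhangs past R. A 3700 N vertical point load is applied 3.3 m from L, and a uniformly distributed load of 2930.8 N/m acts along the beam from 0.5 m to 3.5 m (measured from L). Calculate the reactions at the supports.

Resultant of the distributed load: 2930.8 × 3 = 8792.4 N at 2 m from L.
Moments about L: R_y·2.2 − 3700·3.3 − (2930.8·3)·2 = 0 → R_y = 29794.8/2.2 = 13543.1 ≈ 13540 N.
ΣF_y = 0: L_y + 13543.1 − 3700 − 2930.8·3 = 0 → L_y = -1051 N.
ΣF_x = 0: no horizontal applied forces, so L_x = 0.

L_x = 0, L_y = -1051 N, R_y = 13540 N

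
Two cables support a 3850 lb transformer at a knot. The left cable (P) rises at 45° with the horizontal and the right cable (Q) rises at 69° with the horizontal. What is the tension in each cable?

T_P = 1510 lb, T_Q = 2980 lb

ΣF_x = 0: −T_P·cos45° + T_Q·cos69° = 0 → T_Q = 1.97313·T_P.
ΣF_y = 0: T_P·sin45° + T_Q·sin69° = 3850.
Substitute: T_P·(0.707107 + 1.97313·0.93358) = 3850 → T_P = 1510.29 ≈ 1510 lb.
Then T_Q = 1.97313 × 1510.29 = 2980 lb.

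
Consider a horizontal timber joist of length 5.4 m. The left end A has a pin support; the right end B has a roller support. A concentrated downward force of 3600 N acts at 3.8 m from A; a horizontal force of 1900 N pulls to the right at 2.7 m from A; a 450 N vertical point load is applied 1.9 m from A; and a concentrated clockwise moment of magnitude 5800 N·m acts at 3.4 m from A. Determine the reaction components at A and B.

Moments about A: B_y·5.4 − 3600·3.8 − 450·1.9 − 5800 = 0 → B_y = 20335/5.4 = 3765.74 ≈ 3766 N.
ΣF_y = 0: A_y + 3765.74 − 3600 − 450 = 0 → A_y = 284.3 N.
ΣF_x = 0: A_x + 1900 = 0 → A_x = -1900 N.

A_x = -1900 N, A_y = 284.3 N, B_y = 3766 N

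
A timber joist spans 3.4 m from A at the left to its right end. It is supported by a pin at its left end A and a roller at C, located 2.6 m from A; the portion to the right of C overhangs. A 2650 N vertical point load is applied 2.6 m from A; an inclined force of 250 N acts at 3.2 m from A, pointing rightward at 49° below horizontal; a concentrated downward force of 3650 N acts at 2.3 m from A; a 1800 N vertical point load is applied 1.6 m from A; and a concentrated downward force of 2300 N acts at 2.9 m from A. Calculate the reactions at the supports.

A_x = -164.0 N, A_y = 804.5 N, C_y = 9784 N

Moments about A: C_y·2.6 − 2650·2.6 − 250·sin49°·3.2 − 3650·2.3 − 1800·1.6 − 2300·2.9 = 0 → C_y = 25438.8/2.6 = 9784.15 ≈ 9784 N.
ΣF_y = 0: A_y + 9784.15 − 2650 − 250·sin49° − 3650 − 1800 − 2300 = 0 → A_y = 804.5 N.
ΣF_x = 0: A_x + 250·cos49° = 0 → A_x = -164.0 N.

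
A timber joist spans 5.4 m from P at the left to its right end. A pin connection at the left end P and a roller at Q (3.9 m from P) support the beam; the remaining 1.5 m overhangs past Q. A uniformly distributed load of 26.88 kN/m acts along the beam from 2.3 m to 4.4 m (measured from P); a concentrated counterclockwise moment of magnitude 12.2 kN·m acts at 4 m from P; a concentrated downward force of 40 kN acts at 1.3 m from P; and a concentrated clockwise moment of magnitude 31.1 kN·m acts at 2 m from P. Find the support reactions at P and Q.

P_x = 0, P_y = 29.78 kN, Q_y = 66.67 kN

Resultant of the distributed load: 26.88 × 2.1 = 56.448 kN at 3.35 m from P.
ΣM about P: Q_y·3.9 − (26.88·2.1)·3.35 + 12.2 − 40·1.3 − 31.1 = 0 → Q_y = 260.0008/3.9 = 66.6669 ≈ 66.67 kN.
ΣF_y = 0: P_y + 66.6669 − 26.88·2.1 − 40 = 0 → P_y = 29.78 kN.
ΣF_x = 0: no horizontal applied forces, so P_x = 0.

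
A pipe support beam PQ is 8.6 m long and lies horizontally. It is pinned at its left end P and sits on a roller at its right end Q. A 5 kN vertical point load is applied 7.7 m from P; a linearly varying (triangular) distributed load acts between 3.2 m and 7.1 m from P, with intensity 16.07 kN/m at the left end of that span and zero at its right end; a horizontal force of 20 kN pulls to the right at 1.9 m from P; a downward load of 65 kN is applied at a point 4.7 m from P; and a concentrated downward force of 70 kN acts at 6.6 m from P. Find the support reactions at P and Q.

P_x = -20.00 kN, P_y = 61.22 kN, Q_y = 110.1 kN

Resultant of the triangular load: ½ × 16.07 × 3.9 = 31.3365 kN, acting at 4.5 m from P (one-third of the span from the peak).
Moments about P: Q_y·8.6 − 5·7.7 − (½·16.07·3.9)·4.5 − 65·4.7 − 70·6.6 = 0 → Q_y = 947.01425/8.6 = 110.118 ≈ 110.1 kN.
ΣF_y = 0: P_y + 110.118 − 5 − ½·16.07·3.9 − 65 − 70 = 0 → P_y = 61.22 kN.
ΣF_x = 0: P_x + 20 = 0 → P_x = -20.00 kN.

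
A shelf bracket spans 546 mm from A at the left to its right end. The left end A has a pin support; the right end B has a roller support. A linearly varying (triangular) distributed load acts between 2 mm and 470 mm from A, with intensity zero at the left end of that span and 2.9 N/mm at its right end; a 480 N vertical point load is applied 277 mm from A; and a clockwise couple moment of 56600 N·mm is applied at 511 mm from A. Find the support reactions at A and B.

Resultant of the triangular load: ½ × 2.9 × 468 = 678.6 N, acting at 314 mm from A (one-third of the span from the peak).
ΣM about A: B_y·546 − (½·2.9·468)·314 − 480·277 − 56600 = 0 → B_y = 402640.4/546 = 737.437 ≈ 737.4 N.
ΣF_y = 0: A_y + 737.437 − ½·2.9·468 − 480 = 0 → A_y = 421.2 N.
ΣF_x = 0: no horizontal applied forces, so A_x = 0.

A_x = 0, A_y = 421.2 N, B_y = 737.4 N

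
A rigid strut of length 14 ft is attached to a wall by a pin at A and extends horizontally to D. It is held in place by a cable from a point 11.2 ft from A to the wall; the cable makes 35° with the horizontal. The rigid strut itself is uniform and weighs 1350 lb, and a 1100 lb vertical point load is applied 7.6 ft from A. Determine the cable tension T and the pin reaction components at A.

ΣM about A: T·sin35°·11.2 − 1350·7 − 1100·7.6 = 0 → T = 17810/(11.2·0.573576) = 2772.39 ≈ 2772 lb.
ΣF_x = 0: A_x − T·cos35° = 0 → A_x = 2772.39 × 0.819152 = 2271 lb.
ΣF_y = 0: A_y + T·sin35° − 1350 − 1100 = 0 → A_y = 2450 − 2772.39 × 0.573576 = 859.8 lb.

T = 2772 lb, A_x = 2271 lb, A_y = 859.8 lb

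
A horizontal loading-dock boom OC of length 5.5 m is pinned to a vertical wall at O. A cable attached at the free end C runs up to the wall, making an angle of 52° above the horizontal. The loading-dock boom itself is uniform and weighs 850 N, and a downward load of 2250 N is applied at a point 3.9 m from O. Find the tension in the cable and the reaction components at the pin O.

T = 2564 N, O_x = 1579 N, O_y = 1080 N

ΣM about O: T·sin52°·5.5 − 850·2.75 − 2250·3.9 = 0 → T = 11112.5/(5.5·0.788011) = 2563.99 ≈ 2564 N.
ΣF_x = 0: O_x − T·cos52° = 0 → O_x = 2563.99 × 0.615661 = 1579 N.
ΣF_y = 0: O_y + T·sin52° − 850 − 2250 = 0 → O_y = 3100 − 2563.99 × 0.788011 = 1080 N.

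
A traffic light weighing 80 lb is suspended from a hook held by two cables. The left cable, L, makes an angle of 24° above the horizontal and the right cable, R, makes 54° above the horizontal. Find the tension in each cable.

T_L = 48.07 lb, T_R = 74.72 lb

ΣF_x = 0: −T_L·cos24° + T_R·cos54° = 0 → T_R = 1.55422·T_L.
ΣF_y = 0: T_L·sin24° + T_R·sin54° = 80.
Substitute: T_L·(0.406737 + 1.55422·0.809017) = 80 → T_L = 48.0732 ≈ 48.07 lb.
Then T_R = 1.55422 × 48.0732 = 74.72 lb.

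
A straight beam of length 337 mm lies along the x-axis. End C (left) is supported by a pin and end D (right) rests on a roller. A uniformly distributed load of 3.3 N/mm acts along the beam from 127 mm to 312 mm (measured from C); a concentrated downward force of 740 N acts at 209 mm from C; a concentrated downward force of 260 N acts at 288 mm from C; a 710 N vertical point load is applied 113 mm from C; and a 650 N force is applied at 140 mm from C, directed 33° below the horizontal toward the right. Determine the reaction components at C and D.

Resultant of the distributed load: 3.3 × 185 = 610.5 N at 219.5 mm from C.
Moments about C: D_y·337 − (3.3·185)·219.5 − 740·209 − 260·288 − 710·113 − 650·sin33°·140 = 0 → D_y = 493337/337 = 1463.91 ≈ 1464 N.
ΣF_y = 0: C_y + 1463.91 − 3.3·185 − 740 − 260 − 710 − 650·sin33° = 0 → C_y = 1211 N.
ΣF_x = 0: C_x + 650·cos33° = 0 → C_x = -545.1 N.

C_x = -545.1 N, C_y = 1211 N, D_y = 1464 N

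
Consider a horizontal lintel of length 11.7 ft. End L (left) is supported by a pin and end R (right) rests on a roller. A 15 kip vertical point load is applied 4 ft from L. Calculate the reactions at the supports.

Taking moments about L: R_y·11.7 − 15·4 = 0 → R_y = 60/11.7 = 5.12821 ≈ 5.128 kip.
ΣF_y = 0: L_y + 5.12821 − 15 = 0 → L_y = 9.872 kip.
ΣF_x = 0: no horizontal applied forces, so L_x = 0.

L_x = 0, L_y = 9.872 kip, R_y = 5.128 kip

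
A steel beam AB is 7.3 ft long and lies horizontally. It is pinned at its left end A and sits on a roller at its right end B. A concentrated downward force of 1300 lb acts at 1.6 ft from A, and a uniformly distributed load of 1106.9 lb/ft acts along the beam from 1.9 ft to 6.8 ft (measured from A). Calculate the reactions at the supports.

A_x = 0, A_y = 3207 lb, B_y = 3517 lb

Resultant of the distributed load: 1106.9 × 4.9 = 5423.81 lb at 4.35 ft from A.
Taking moments about A: B_y·7.3 − 1300·1.6 − (1106.9·4.9)·4.35 = 0 → B_y = 25673.5735/7.3 = 3516.93 ≈ 3517 lb.
ΣF_y = 0: A_y + 3516.93 − 1300 − 1106.9·4.9 = 0 → A_y = 3207 lb.
ΣF_x = 0: no horizontal applied forces, so A_x = 0.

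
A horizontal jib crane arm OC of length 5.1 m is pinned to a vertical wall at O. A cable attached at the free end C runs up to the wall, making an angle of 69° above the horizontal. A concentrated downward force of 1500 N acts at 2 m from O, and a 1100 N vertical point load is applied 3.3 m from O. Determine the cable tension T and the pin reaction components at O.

T = 1392 N, O_x = 499.0 N, O_y = 1300 N

ΣM about O: T·sin69°·5.1 − 1500·2 − 1100·3.3 = 0 → T = 6630/(5.1·0.93358) = 1392.49 ≈ 1392 N.
ΣF_x = 0: O_x − T·cos69° = 0 → O_x = 1392.49 × 0.358368 = 499.0 N.
ΣF_y = 0: O_y + T·sin69° − 1500 − 1100 = 0 → O_y = 2600 − 1392.49 × 0.93358 = 1300 N.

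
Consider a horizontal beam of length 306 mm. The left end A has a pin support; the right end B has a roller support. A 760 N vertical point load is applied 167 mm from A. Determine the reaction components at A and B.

Moments about A: B_y·306 − 760·167 = 0 → B_y = 126920/306 = 414.771 ≈ 414.8 N.
ΣF_y = 0: A_y + 414.771 − 760 = 0 → A_y = 345.2 N.
ΣF_x = 0: no horizontal applied forces, so A_x = 0.

A_x = 0, A_y = 345.2 N, B_y = 414.8 N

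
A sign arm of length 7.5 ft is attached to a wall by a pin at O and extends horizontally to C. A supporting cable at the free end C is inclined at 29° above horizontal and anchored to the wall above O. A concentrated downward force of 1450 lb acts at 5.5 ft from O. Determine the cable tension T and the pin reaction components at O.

T = 2193 lb, O_x = 1918 lb, O_y = 386.7 lb

ΣM about O: T·sin29°·7.5 − 1450·5.5 = 0 → T = 7975/(7.5·0.48481) = 2193.3 ≈ 2193 lb.
ΣF_x = 0: O_x − T·cos29° = 0 → O_x = 2193.3 × 0.87462 = 1918 lb.
ΣF_y = 0: O_y + T·sin29° − 1450 = 0 → O_y = 1450 − 2193.3 × 0.48481 = 386.7 lb.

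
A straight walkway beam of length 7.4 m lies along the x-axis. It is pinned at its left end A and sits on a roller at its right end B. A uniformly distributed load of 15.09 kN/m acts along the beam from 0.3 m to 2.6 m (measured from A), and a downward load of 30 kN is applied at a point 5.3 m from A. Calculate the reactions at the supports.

A_x = 0, A_y = 36.42 kN, B_y = 28.29 kN

Resultant of the distributed load: 15.09 × 2.3 = 34.707 kN at 1.45 m from A.
Moments about A: B_y·7.4 − (15.09·2.3)·1.45 − 30·5.3 = 0 → B_y = 209.32515/7.4 = 28.2872 ≈ 28.29 kN.
ΣF_y = 0: A_y + 28.2872 − 15.09·2.3 − 30 = 0 → A_y = 36.42 kN.
ΣF_x = 0: no horizontal applied forces, so A_x = 0.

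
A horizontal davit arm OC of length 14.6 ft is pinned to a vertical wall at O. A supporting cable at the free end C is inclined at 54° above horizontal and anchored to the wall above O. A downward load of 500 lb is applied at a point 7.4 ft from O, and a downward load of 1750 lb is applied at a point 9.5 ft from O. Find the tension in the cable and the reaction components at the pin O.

ΣM about O: T·sin54°·14.6 − 500·7.4 − 1750·9.5 = 0 → T = 20325/(14.6·0.809017) = 1720.76 ≈ 1721 lb.
ΣF_x = 0: O_x − T·cos54° = 0 → O_x = 1720.76 × 0.587785 = 1011 lb.
ΣF_y = 0: O_y + T·sin54° − 500 − 1750 = 0 → O_y = 2250 − 1720.76 × 0.809017 = 857.9 lb.

T = 1721 lb, O_x = 1011 lb, O_y = 857.9 lb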